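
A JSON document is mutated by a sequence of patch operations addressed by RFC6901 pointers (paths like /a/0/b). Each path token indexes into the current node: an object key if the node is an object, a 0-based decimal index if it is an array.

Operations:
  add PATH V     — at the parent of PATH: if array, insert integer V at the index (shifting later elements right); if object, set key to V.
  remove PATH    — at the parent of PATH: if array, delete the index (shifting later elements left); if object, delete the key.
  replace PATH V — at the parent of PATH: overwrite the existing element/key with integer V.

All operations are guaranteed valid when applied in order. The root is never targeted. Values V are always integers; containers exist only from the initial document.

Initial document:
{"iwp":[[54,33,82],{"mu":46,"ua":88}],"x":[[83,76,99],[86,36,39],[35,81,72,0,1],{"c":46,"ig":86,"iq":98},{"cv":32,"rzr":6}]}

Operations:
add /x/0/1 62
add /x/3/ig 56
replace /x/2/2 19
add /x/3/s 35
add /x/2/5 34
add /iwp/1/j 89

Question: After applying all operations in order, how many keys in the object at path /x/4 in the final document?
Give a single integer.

After op 1 (add /x/0/1 62): {"iwp":[[54,33,82],{"mu":46,"ua":88}],"x":[[83,62,76,99],[86,36,39],[35,81,72,0,1],{"c":46,"ig":86,"iq":98},{"cv":32,"rzr":6}]}
After op 2 (add /x/3/ig 56): {"iwp":[[54,33,82],{"mu":46,"ua":88}],"x":[[83,62,76,99],[86,36,39],[35,81,72,0,1],{"c":46,"ig":56,"iq":98},{"cv":32,"rzr":6}]}
After op 3 (replace /x/2/2 19): {"iwp":[[54,33,82],{"mu":46,"ua":88}],"x":[[83,62,76,99],[86,36,39],[35,81,19,0,1],{"c":46,"ig":56,"iq":98},{"cv":32,"rzr":6}]}
After op 4 (add /x/3/s 35): {"iwp":[[54,33,82],{"mu":46,"ua":88}],"x":[[83,62,76,99],[86,36,39],[35,81,19,0,1],{"c":46,"ig":56,"iq":98,"s":35},{"cv":32,"rzr":6}]}
After op 5 (add /x/2/5 34): {"iwp":[[54,33,82],{"mu":46,"ua":88}],"x":[[83,62,76,99],[86,36,39],[35,81,19,0,1,34],{"c":46,"ig":56,"iq":98,"s":35},{"cv":32,"rzr":6}]}
After op 6 (add /iwp/1/j 89): {"iwp":[[54,33,82],{"j":89,"mu":46,"ua":88}],"x":[[83,62,76,99],[86,36,39],[35,81,19,0,1,34],{"c":46,"ig":56,"iq":98,"s":35},{"cv":32,"rzr":6}]}
Size at path /x/4: 2

Answer: 2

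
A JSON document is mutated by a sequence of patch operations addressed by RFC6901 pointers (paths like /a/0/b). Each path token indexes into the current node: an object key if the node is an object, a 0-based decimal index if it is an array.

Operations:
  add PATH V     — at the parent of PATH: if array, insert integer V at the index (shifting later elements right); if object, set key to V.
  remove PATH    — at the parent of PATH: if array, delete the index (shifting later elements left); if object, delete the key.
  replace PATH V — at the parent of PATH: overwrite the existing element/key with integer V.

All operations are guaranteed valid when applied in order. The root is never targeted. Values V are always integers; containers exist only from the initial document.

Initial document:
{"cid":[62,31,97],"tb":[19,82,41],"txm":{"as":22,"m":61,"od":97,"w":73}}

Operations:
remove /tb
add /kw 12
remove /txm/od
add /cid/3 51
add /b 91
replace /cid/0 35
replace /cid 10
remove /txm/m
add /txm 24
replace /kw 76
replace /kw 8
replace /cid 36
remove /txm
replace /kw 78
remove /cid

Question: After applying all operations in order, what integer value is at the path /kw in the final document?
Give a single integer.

After op 1 (remove /tb): {"cid":[62,31,97],"txm":{"as":22,"m":61,"od":97,"w":73}}
After op 2 (add /kw 12): {"cid":[62,31,97],"kw":12,"txm":{"as":22,"m":61,"od":97,"w":73}}
After op 3 (remove /txm/od): {"cid":[62,31,97],"kw":12,"txm":{"as":22,"m":61,"w":73}}
After op 4 (add /cid/3 51): {"cid":[62,31,97,51],"kw":12,"txm":{"as":22,"m":61,"w":73}}
After op 5 (add /b 91): {"b":91,"cid":[62,31,97,51],"kw":12,"txm":{"as":22,"m":61,"w":73}}
After op 6 (replace /cid/0 35): {"b":91,"cid":[35,31,97,51],"kw":12,"txm":{"as":22,"m":61,"w":73}}
After op 7 (replace /cid 10): {"b":91,"cid":10,"kw":12,"txm":{"as":22,"m":61,"w":73}}
After op 8 (remove /txm/m): {"b":91,"cid":10,"kw":12,"txm":{"as":22,"w":73}}
After op 9 (add /txm 24): {"b":91,"cid":10,"kw":12,"txm":24}
After op 10 (replace /kw 76): {"b":91,"cid":10,"kw":76,"txm":24}
After op 11 (replace /kw 8): {"b":91,"cid":10,"kw":8,"txm":24}
After op 12 (replace /cid 36): {"b":91,"cid":36,"kw":8,"txm":24}
After op 13 (remove /txm): {"b":91,"cid":36,"kw":8}
After op 14 (replace /kw 78): {"b":91,"cid":36,"kw":78}
After op 15 (remove /cid): {"b":91,"kw":78}
Value at /kw: 78

Answer: 78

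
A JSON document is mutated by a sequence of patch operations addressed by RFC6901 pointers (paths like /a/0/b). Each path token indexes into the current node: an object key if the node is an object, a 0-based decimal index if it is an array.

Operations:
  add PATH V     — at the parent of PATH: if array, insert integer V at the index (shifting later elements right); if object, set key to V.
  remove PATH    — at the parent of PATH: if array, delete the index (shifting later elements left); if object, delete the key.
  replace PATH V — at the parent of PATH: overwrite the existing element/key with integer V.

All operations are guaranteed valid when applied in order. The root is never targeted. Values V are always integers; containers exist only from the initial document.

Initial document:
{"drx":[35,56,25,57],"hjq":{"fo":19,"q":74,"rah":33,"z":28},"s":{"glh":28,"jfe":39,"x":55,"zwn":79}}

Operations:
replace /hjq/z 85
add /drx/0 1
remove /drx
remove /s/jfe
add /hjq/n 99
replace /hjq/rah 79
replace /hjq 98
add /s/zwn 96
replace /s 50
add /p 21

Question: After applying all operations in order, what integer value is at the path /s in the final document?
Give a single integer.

After op 1 (replace /hjq/z 85): {"drx":[35,56,25,57],"hjq":{"fo":19,"q":74,"rah":33,"z":85},"s":{"glh":28,"jfe":39,"x":55,"zwn":79}}
After op 2 (add /drx/0 1): {"drx":[1,35,56,25,57],"hjq":{"fo":19,"q":74,"rah":33,"z":85},"s":{"glh":28,"jfe":39,"x":55,"zwn":79}}
After op 3 (remove /drx): {"hjq":{"fo":19,"q":74,"rah":33,"z":85},"s":{"glh":28,"jfe":39,"x":55,"zwn":79}}
After op 4 (remove /s/jfe): {"hjq":{"fo":19,"q":74,"rah":33,"z":85},"s":{"glh":28,"x":55,"zwn":79}}
After op 5 (add /hjq/n 99): {"hjq":{"fo":19,"n":99,"q":74,"rah":33,"z":85},"s":{"glh":28,"x":55,"zwn":79}}
After op 6 (replace /hjq/rah 79): {"hjq":{"fo":19,"n":99,"q":74,"rah":79,"z":85},"s":{"glh":28,"x":55,"zwn":79}}
After op 7 (replace /hjq 98): {"hjq":98,"s":{"glh":28,"x":55,"zwn":79}}
After op 8 (add /s/zwn 96): {"hjq":98,"s":{"glh":28,"x":55,"zwn":96}}
After op 9 (replace /s 50): {"hjq":98,"s":50}
After op 10 (add /p 21): {"hjq":98,"p":21,"s":50}
Value at /s: 50

Answer: 50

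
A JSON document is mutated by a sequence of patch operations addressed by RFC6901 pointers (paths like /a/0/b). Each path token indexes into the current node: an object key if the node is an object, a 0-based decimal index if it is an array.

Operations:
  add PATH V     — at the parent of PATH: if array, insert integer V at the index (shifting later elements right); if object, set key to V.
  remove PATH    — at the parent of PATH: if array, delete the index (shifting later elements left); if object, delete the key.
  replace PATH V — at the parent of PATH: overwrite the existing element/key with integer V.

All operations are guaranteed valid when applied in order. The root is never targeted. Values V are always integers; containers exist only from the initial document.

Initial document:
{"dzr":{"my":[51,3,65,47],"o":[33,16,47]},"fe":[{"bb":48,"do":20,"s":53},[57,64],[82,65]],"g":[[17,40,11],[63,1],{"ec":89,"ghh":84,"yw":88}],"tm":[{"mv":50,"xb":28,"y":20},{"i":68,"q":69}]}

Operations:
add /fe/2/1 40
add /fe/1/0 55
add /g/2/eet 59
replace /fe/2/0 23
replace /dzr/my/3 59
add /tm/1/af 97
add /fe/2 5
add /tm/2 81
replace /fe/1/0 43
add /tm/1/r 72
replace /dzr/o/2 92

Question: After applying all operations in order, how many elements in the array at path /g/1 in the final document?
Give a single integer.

Answer: 2

Derivation:
After op 1 (add /fe/2/1 40): {"dzr":{"my":[51,3,65,47],"o":[33,16,47]},"fe":[{"bb":48,"do":20,"s":53},[57,64],[82,40,65]],"g":[[17,40,11],[63,1],{"ec":89,"ghh":84,"yw":88}],"tm":[{"mv":50,"xb":28,"y":20},{"i":68,"q":69}]}
After op 2 (add /fe/1/0 55): {"dzr":{"my":[51,3,65,47],"o":[33,16,47]},"fe":[{"bb":48,"do":20,"s":53},[55,57,64],[82,40,65]],"g":[[17,40,11],[63,1],{"ec":89,"ghh":84,"yw":88}],"tm":[{"mv":50,"xb":28,"y":20},{"i":68,"q":69}]}
After op 3 (add /g/2/eet 59): {"dzr":{"my":[51,3,65,47],"o":[33,16,47]},"fe":[{"bb":48,"do":20,"s":53},[55,57,64],[82,40,65]],"g":[[17,40,11],[63,1],{"ec":89,"eet":59,"ghh":84,"yw":88}],"tm":[{"mv":50,"xb":28,"y":20},{"i":68,"q":69}]}
After op 4 (replace /fe/2/0 23): {"dzr":{"my":[51,3,65,47],"o":[33,16,47]},"fe":[{"bb":48,"do":20,"s":53},[55,57,64],[23,40,65]],"g":[[17,40,11],[63,1],{"ec":89,"eet":59,"ghh":84,"yw":88}],"tm":[{"mv":50,"xb":28,"y":20},{"i":68,"q":69}]}
After op 5 (replace /dzr/my/3 59): {"dzr":{"my":[51,3,65,59],"o":[33,16,47]},"fe":[{"bb":48,"do":20,"s":53},[55,57,64],[23,40,65]],"g":[[17,40,11],[63,1],{"ec":89,"eet":59,"ghh":84,"yw":88}],"tm":[{"mv":50,"xb":28,"y":20},{"i":68,"q":69}]}
After op 6 (add /tm/1/af 97): {"dzr":{"my":[51,3,65,59],"o":[33,16,47]},"fe":[{"bb":48,"do":20,"s":53},[55,57,64],[23,40,65]],"g":[[17,40,11],[63,1],{"ec":89,"eet":59,"ghh":84,"yw":88}],"tm":[{"mv":50,"xb":28,"y":20},{"af":97,"i":68,"q":69}]}
After op 7 (add /fe/2 5): {"dzr":{"my":[51,3,65,59],"o":[33,16,47]},"fe":[{"bb":48,"do":20,"s":53},[55,57,64],5,[23,40,65]],"g":[[17,40,11],[63,1],{"ec":89,"eet":59,"ghh":84,"yw":88}],"tm":[{"mv":50,"xb":28,"y":20},{"af":97,"i":68,"q":69}]}
After op 8 (add /tm/2 81): {"dzr":{"my":[51,3,65,59],"o":[33,16,47]},"fe":[{"bb":48,"do":20,"s":53},[55,57,64],5,[23,40,65]],"g":[[17,40,11],[63,1],{"ec":89,"eet":59,"ghh":84,"yw":88}],"tm":[{"mv":50,"xb":28,"y":20},{"af":97,"i":68,"q":69},81]}
After op 9 (replace /fe/1/0 43): {"dzr":{"my":[51,3,65,59],"o":[33,16,47]},"fe":[{"bb":48,"do":20,"s":53},[43,57,64],5,[23,40,65]],"g":[[17,40,11],[63,1],{"ec":89,"eet":59,"ghh":84,"yw":88}],"tm":[{"mv":50,"xb":28,"y":20},{"af":97,"i":68,"q":69},81]}
After op 10 (add /tm/1/r 72): {"dzr":{"my":[51,3,65,59],"o":[33,16,47]},"fe":[{"bb":48,"do":20,"s":53},[43,57,64],5,[23,40,65]],"g":[[17,40,11],[63,1],{"ec":89,"eet":59,"ghh":84,"yw":88}],"tm":[{"mv":50,"xb":28,"y":20},{"af":97,"i":68,"q":69,"r":72},81]}
After op 11 (replace /dzr/o/2 92): {"dzr":{"my":[51,3,65,59],"o":[33,16,92]},"fe":[{"bb":48,"do":20,"s":53},[43,57,64],5,[23,40,65]],"g":[[17,40,11],[63,1],{"ec":89,"eet":59,"ghh":84,"yw":88}],"tm":[{"mv":50,"xb":28,"y":20},{"af":97,"i":68,"q":69,"r":72},81]}
Size at path /g/1: 2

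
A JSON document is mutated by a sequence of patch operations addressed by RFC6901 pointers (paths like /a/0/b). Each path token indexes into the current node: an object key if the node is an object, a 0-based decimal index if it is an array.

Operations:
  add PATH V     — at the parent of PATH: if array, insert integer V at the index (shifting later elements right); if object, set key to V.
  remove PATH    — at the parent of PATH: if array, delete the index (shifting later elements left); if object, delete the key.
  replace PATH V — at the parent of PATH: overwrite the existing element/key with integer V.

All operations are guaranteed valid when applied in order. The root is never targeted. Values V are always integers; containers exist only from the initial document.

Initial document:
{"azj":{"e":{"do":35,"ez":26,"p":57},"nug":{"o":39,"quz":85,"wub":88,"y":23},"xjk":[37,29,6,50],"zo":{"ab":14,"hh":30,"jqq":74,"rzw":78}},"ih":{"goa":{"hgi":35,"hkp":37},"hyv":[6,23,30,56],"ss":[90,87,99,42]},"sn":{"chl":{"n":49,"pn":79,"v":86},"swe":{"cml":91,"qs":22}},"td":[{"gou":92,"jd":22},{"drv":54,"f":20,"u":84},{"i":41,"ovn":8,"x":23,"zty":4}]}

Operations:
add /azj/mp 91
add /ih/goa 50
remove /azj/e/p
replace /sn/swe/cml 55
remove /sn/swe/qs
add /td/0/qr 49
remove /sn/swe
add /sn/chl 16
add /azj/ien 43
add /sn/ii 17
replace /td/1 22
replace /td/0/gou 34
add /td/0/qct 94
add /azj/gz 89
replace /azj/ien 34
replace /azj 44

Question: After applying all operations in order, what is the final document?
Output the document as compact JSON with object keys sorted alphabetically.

After op 1 (add /azj/mp 91): {"azj":{"e":{"do":35,"ez":26,"p":57},"mp":91,"nug":{"o":39,"quz":85,"wub":88,"y":23},"xjk":[37,29,6,50],"zo":{"ab":14,"hh":30,"jqq":74,"rzw":78}},"ih":{"goa":{"hgi":35,"hkp":37},"hyv":[6,23,30,56],"ss":[90,87,99,42]},"sn":{"chl":{"n":49,"pn":79,"v":86},"swe":{"cml":91,"qs":22}},"td":[{"gou":92,"jd":22},{"drv":54,"f":20,"u":84},{"i":41,"ovn":8,"x":23,"zty":4}]}
After op 2 (add /ih/goa 50): {"azj":{"e":{"do":35,"ez":26,"p":57},"mp":91,"nug":{"o":39,"quz":85,"wub":88,"y":23},"xjk":[37,29,6,50],"zo":{"ab":14,"hh":30,"jqq":74,"rzw":78}},"ih":{"goa":50,"hyv":[6,23,30,56],"ss":[90,87,99,42]},"sn":{"chl":{"n":49,"pn":79,"v":86},"swe":{"cml":91,"qs":22}},"td":[{"gou":92,"jd":22},{"drv":54,"f":20,"u":84},{"i":41,"ovn":8,"x":23,"zty":4}]}
After op 3 (remove /azj/e/p): {"azj":{"e":{"do":35,"ez":26},"mp":91,"nug":{"o":39,"quz":85,"wub":88,"y":23},"xjk":[37,29,6,50],"zo":{"ab":14,"hh":30,"jqq":74,"rzw":78}},"ih":{"goa":50,"hyv":[6,23,30,56],"ss":[90,87,99,42]},"sn":{"chl":{"n":49,"pn":79,"v":86},"swe":{"cml":91,"qs":22}},"td":[{"gou":92,"jd":22},{"drv":54,"f":20,"u":84},{"i":41,"ovn":8,"x":23,"zty":4}]}
After op 4 (replace /sn/swe/cml 55): {"azj":{"e":{"do":35,"ez":26},"mp":91,"nug":{"o":39,"quz":85,"wub":88,"y":23},"xjk":[37,29,6,50],"zo":{"ab":14,"hh":30,"jqq":74,"rzw":78}},"ih":{"goa":50,"hyv":[6,23,30,56],"ss":[90,87,99,42]},"sn":{"chl":{"n":49,"pn":79,"v":86},"swe":{"cml":55,"qs":22}},"td":[{"gou":92,"jd":22},{"drv":54,"f":20,"u":84},{"i":41,"ovn":8,"x":23,"zty":4}]}
After op 5 (remove /sn/swe/qs): {"azj":{"e":{"do":35,"ez":26},"mp":91,"nug":{"o":39,"quz":85,"wub":88,"y":23},"xjk":[37,29,6,50],"zo":{"ab":14,"hh":30,"jqq":74,"rzw":78}},"ih":{"goa":50,"hyv":[6,23,30,56],"ss":[90,87,99,42]},"sn":{"chl":{"n":49,"pn":79,"v":86},"swe":{"cml":55}},"td":[{"gou":92,"jd":22},{"drv":54,"f":20,"u":84},{"i":41,"ovn":8,"x":23,"zty":4}]}
After op 6 (add /td/0/qr 49): {"azj":{"e":{"do":35,"ez":26},"mp":91,"nug":{"o":39,"quz":85,"wub":88,"y":23},"xjk":[37,29,6,50],"zo":{"ab":14,"hh":30,"jqq":74,"rzw":78}},"ih":{"goa":50,"hyv":[6,23,30,56],"ss":[90,87,99,42]},"sn":{"chl":{"n":49,"pn":79,"v":86},"swe":{"cml":55}},"td":[{"gou":92,"jd":22,"qr":49},{"drv":54,"f":20,"u":84},{"i":41,"ovn":8,"x":23,"zty":4}]}
After op 7 (remove /sn/swe): {"azj":{"e":{"do":35,"ez":26},"mp":91,"nug":{"o":39,"quz":85,"wub":88,"y":23},"xjk":[37,29,6,50],"zo":{"ab":14,"hh":30,"jqq":74,"rzw":78}},"ih":{"goa":50,"hyv":[6,23,30,56],"ss":[90,87,99,42]},"sn":{"chl":{"n":49,"pn":79,"v":86}},"td":[{"gou":92,"jd":22,"qr":49},{"drv":54,"f":20,"u":84},{"i":41,"ovn":8,"x":23,"zty":4}]}
After op 8 (add /sn/chl 16): {"azj":{"e":{"do":35,"ez":26},"mp":91,"nug":{"o":39,"quz":85,"wub":88,"y":23},"xjk":[37,29,6,50],"zo":{"ab":14,"hh":30,"jqq":74,"rzw":78}},"ih":{"goa":50,"hyv":[6,23,30,56],"ss":[90,87,99,42]},"sn":{"chl":16},"td":[{"gou":92,"jd":22,"qr":49},{"drv":54,"f":20,"u":84},{"i":41,"ovn":8,"x":23,"zty":4}]}
After op 9 (add /azj/ien 43): {"azj":{"e":{"do":35,"ez":26},"ien":43,"mp":91,"nug":{"o":39,"quz":85,"wub":88,"y":23},"xjk":[37,29,6,50],"zo":{"ab":14,"hh":30,"jqq":74,"rzw":78}},"ih":{"goa":50,"hyv":[6,23,30,56],"ss":[90,87,99,42]},"sn":{"chl":16},"td":[{"gou":92,"jd":22,"qr":49},{"drv":54,"f":20,"u":84},{"i":41,"ovn":8,"x":23,"zty":4}]}
After op 10 (add /sn/ii 17): {"azj":{"e":{"do":35,"ez":26},"ien":43,"mp":91,"nug":{"o":39,"quz":85,"wub":88,"y":23},"xjk":[37,29,6,50],"zo":{"ab":14,"hh":30,"jqq":74,"rzw":78}},"ih":{"goa":50,"hyv":[6,23,30,56],"ss":[90,87,99,42]},"sn":{"chl":16,"ii":17},"td":[{"gou":92,"jd":22,"qr":49},{"drv":54,"f":20,"u":84},{"i":41,"ovn":8,"x":23,"zty":4}]}
After op 11 (replace /td/1 22): {"azj":{"e":{"do":35,"ez":26},"ien":43,"mp":91,"nug":{"o":39,"quz":85,"wub":88,"y":23},"xjk":[37,29,6,50],"zo":{"ab":14,"hh":30,"jqq":74,"rzw":78}},"ih":{"goa":50,"hyv":[6,23,30,56],"ss":[90,87,99,42]},"sn":{"chl":16,"ii":17},"td":[{"gou":92,"jd":22,"qr":49},22,{"i":41,"ovn":8,"x":23,"zty":4}]}
After op 12 (replace /td/0/gou 34): {"azj":{"e":{"do":35,"ez":26},"ien":43,"mp":91,"nug":{"o":39,"quz":85,"wub":88,"y":23},"xjk":[37,29,6,50],"zo":{"ab":14,"hh":30,"jqq":74,"rzw":78}},"ih":{"goa":50,"hyv":[6,23,30,56],"ss":[90,87,99,42]},"sn":{"chl":16,"ii":17},"td":[{"gou":34,"jd":22,"qr":49},22,{"i":41,"ovn":8,"x":23,"zty":4}]}
After op 13 (add /td/0/qct 94): {"azj":{"e":{"do":35,"ez":26},"ien":43,"mp":91,"nug":{"o":39,"quz":85,"wub":88,"y":23},"xjk":[37,29,6,50],"zo":{"ab":14,"hh":30,"jqq":74,"rzw":78}},"ih":{"goa":50,"hyv":[6,23,30,56],"ss":[90,87,99,42]},"sn":{"chl":16,"ii":17},"td":[{"gou":34,"jd":22,"qct":94,"qr":49},22,{"i":41,"ovn":8,"x":23,"zty":4}]}
After op 14 (add /azj/gz 89): {"azj":{"e":{"do":35,"ez":26},"gz":89,"ien":43,"mp":91,"nug":{"o":39,"quz":85,"wub":88,"y":23},"xjk":[37,29,6,50],"zo":{"ab":14,"hh":30,"jqq":74,"rzw":78}},"ih":{"goa":50,"hyv":[6,23,30,56],"ss":[90,87,99,42]},"sn":{"chl":16,"ii":17},"td":[{"gou":34,"jd":22,"qct":94,"qr":49},22,{"i":41,"ovn":8,"x":23,"zty":4}]}
After op 15 (replace /azj/ien 34): {"azj":{"e":{"do":35,"ez":26},"gz":89,"ien":34,"mp":91,"nug":{"o":39,"quz":85,"wub":88,"y":23},"xjk":[37,29,6,50],"zo":{"ab":14,"hh":30,"jqq":74,"rzw":78}},"ih":{"goa":50,"hyv":[6,23,30,56],"ss":[90,87,99,42]},"sn":{"chl":16,"ii":17},"td":[{"gou":34,"jd":22,"qct":94,"qr":49},22,{"i":41,"ovn":8,"x":23,"zty":4}]}
After op 16 (replace /azj 44): {"azj":44,"ih":{"goa":50,"hyv":[6,23,30,56],"ss":[90,87,99,42]},"sn":{"chl":16,"ii":17},"td":[{"gou":34,"jd":22,"qct":94,"qr":49},22,{"i":41,"ovn":8,"x":23,"zty":4}]}

Answer: {"azj":44,"ih":{"goa":50,"hyv":[6,23,30,56],"ss":[90,87,99,42]},"sn":{"chl":16,"ii":17},"td":[{"gou":34,"jd":22,"qct":94,"qr":49},22,{"i":41,"ovn":8,"x":23,"zty":4}]}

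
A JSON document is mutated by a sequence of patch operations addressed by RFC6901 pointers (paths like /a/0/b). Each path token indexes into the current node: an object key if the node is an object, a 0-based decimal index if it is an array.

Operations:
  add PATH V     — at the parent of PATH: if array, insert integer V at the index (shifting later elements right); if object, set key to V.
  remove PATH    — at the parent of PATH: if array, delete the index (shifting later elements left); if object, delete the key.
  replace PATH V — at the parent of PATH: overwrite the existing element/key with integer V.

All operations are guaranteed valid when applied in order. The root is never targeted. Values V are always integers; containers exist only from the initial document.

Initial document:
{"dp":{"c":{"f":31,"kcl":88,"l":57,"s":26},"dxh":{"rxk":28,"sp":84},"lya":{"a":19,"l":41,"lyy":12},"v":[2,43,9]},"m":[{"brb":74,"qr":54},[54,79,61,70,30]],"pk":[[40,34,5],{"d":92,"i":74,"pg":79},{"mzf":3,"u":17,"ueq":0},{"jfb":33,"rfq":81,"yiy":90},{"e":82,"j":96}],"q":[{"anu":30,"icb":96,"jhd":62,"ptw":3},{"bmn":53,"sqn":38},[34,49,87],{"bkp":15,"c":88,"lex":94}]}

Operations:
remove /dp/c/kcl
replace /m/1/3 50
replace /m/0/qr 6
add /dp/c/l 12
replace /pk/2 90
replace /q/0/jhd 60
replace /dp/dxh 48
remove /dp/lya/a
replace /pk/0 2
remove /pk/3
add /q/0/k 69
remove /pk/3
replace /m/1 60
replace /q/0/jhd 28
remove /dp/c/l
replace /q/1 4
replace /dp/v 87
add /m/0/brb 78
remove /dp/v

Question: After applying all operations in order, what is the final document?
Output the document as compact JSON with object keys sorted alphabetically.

Answer: {"dp":{"c":{"f":31,"s":26},"dxh":48,"lya":{"l":41,"lyy":12}},"m":[{"brb":78,"qr":6},60],"pk":[2,{"d":92,"i":74,"pg":79},90],"q":[{"anu":30,"icb":96,"jhd":28,"k":69,"ptw":3},4,[34,49,87],{"bkp":15,"c":88,"lex":94}]}

Derivation:
After op 1 (remove /dp/c/kcl): {"dp":{"c":{"f":31,"l":57,"s":26},"dxh":{"rxk":28,"sp":84},"lya":{"a":19,"l":41,"lyy":12},"v":[2,43,9]},"m":[{"brb":74,"qr":54},[54,79,61,70,30]],"pk":[[40,34,5],{"d":92,"i":74,"pg":79},{"mzf":3,"u":17,"ueq":0},{"jfb":33,"rfq":81,"yiy":90},{"e":82,"j":96}],"q":[{"anu":30,"icb":96,"jhd":62,"ptw":3},{"bmn":53,"sqn":38},[34,49,87],{"bkp":15,"c":88,"lex":94}]}
After op 2 (replace /m/1/3 50): {"dp":{"c":{"f":31,"l":57,"s":26},"dxh":{"rxk":28,"sp":84},"lya":{"a":19,"l":41,"lyy":12},"v":[2,43,9]},"m":[{"brb":74,"qr":54},[54,79,61,50,30]],"pk":[[40,34,5],{"d":92,"i":74,"pg":79},{"mzf":3,"u":17,"ueq":0},{"jfb":33,"rfq":81,"yiy":90},{"e":82,"j":96}],"q":[{"anu":30,"icb":96,"jhd":62,"ptw":3},{"bmn":53,"sqn":38},[34,49,87],{"bkp":15,"c":88,"lex":94}]}
After op 3 (replace /m/0/qr 6): {"dp":{"c":{"f":31,"l":57,"s":26},"dxh":{"rxk":28,"sp":84},"lya":{"a":19,"l":41,"lyy":12},"v":[2,43,9]},"m":[{"brb":74,"qr":6},[54,79,61,50,30]],"pk":[[40,34,5],{"d":92,"i":74,"pg":79},{"mzf":3,"u":17,"ueq":0},{"jfb":33,"rfq":81,"yiy":90},{"e":82,"j":96}],"q":[{"anu":30,"icb":96,"jhd":62,"ptw":3},{"bmn":53,"sqn":38},[34,49,87],{"bkp":15,"c":88,"lex":94}]}
After op 4 (add /dp/c/l 12): {"dp":{"c":{"f":31,"l":12,"s":26},"dxh":{"rxk":28,"sp":84},"lya":{"a":19,"l":41,"lyy":12},"v":[2,43,9]},"m":[{"brb":74,"qr":6},[54,79,61,50,30]],"pk":[[40,34,5],{"d":92,"i":74,"pg":79},{"mzf":3,"u":17,"ueq":0},{"jfb":33,"rfq":81,"yiy":90},{"e":82,"j":96}],"q":[{"anu":30,"icb":96,"jhd":62,"ptw":3},{"bmn":53,"sqn":38},[34,49,87],{"bkp":15,"c":88,"lex":94}]}
After op 5 (replace /pk/2 90): {"dp":{"c":{"f":31,"l":12,"s":26},"dxh":{"rxk":28,"sp":84},"lya":{"a":19,"l":41,"lyy":12},"v":[2,43,9]},"m":[{"brb":74,"qr":6},[54,79,61,50,30]],"pk":[[40,34,5],{"d":92,"i":74,"pg":79},90,{"jfb":33,"rfq":81,"yiy":90},{"e":82,"j":96}],"q":[{"anu":30,"icb":96,"jhd":62,"ptw":3},{"bmn":53,"sqn":38},[34,49,87],{"bkp":15,"c":88,"lex":94}]}
After op 6 (replace /q/0/jhd 60): {"dp":{"c":{"f":31,"l":12,"s":26},"dxh":{"rxk":28,"sp":84},"lya":{"a":19,"l":41,"lyy":12},"v":[2,43,9]},"m":[{"brb":74,"qr":6},[54,79,61,50,30]],"pk":[[40,34,5],{"d":92,"i":74,"pg":79},90,{"jfb":33,"rfq":81,"yiy":90},{"e":82,"j":96}],"q":[{"anu":30,"icb":96,"jhd":60,"ptw":3},{"bmn":53,"sqn":38},[34,49,87],{"bkp":15,"c":88,"lex":94}]}
After op 7 (replace /dp/dxh 48): {"dp":{"c":{"f":31,"l":12,"s":26},"dxh":48,"lya":{"a":19,"l":41,"lyy":12},"v":[2,43,9]},"m":[{"brb":74,"qr":6},[54,79,61,50,30]],"pk":[[40,34,5],{"d":92,"i":74,"pg":79},90,{"jfb":33,"rfq":81,"yiy":90},{"e":82,"j":96}],"q":[{"anu":30,"icb":96,"jhd":60,"ptw":3},{"bmn":53,"sqn":38},[34,49,87],{"bkp":15,"c":88,"lex":94}]}
After op 8 (remove /dp/lya/a): {"dp":{"c":{"f":31,"l":12,"s":26},"dxh":48,"lya":{"l":41,"lyy":12},"v":[2,43,9]},"m":[{"brb":74,"qr":6},[54,79,61,50,30]],"pk":[[40,34,5],{"d":92,"i":74,"pg":79},90,{"jfb":33,"rfq":81,"yiy":90},{"e":82,"j":96}],"q":[{"anu":30,"icb":96,"jhd":60,"ptw":3},{"bmn":53,"sqn":38},[34,49,87],{"bkp":15,"c":88,"lex":94}]}
After op 9 (replace /pk/0 2): {"dp":{"c":{"f":31,"l":12,"s":26},"dxh":48,"lya":{"l":41,"lyy":12},"v":[2,43,9]},"m":[{"brb":74,"qr":6},[54,79,61,50,30]],"pk":[2,{"d":92,"i":74,"pg":79},90,{"jfb":33,"rfq":81,"yiy":90},{"e":82,"j":96}],"q":[{"anu":30,"icb":96,"jhd":60,"ptw":3},{"bmn":53,"sqn":38},[34,49,87],{"bkp":15,"c":88,"lex":94}]}
After op 10 (remove /pk/3): {"dp":{"c":{"f":31,"l":12,"s":26},"dxh":48,"lya":{"l":41,"lyy":12},"v":[2,43,9]},"m":[{"brb":74,"qr":6},[54,79,61,50,30]],"pk":[2,{"d":92,"i":74,"pg":79},90,{"e":82,"j":96}],"q":[{"anu":30,"icb":96,"jhd":60,"ptw":3},{"bmn":53,"sqn":38},[34,49,87],{"bkp":15,"c":88,"lex":94}]}
After op 11 (add /q/0/k 69): {"dp":{"c":{"f":31,"l":12,"s":26},"dxh":48,"lya":{"l":41,"lyy":12},"v":[2,43,9]},"m":[{"brb":74,"qr":6},[54,79,61,50,30]],"pk":[2,{"d":92,"i":74,"pg":79},90,{"e":82,"j":96}],"q":[{"anu":30,"icb":96,"jhd":60,"k":69,"ptw":3},{"bmn":53,"sqn":38},[34,49,87],{"bkp":15,"c":88,"lex":94}]}
After op 12 (remove /pk/3): {"dp":{"c":{"f":31,"l":12,"s":26},"dxh":48,"lya":{"l":41,"lyy":12},"v":[2,43,9]},"m":[{"brb":74,"qr":6},[54,79,61,50,30]],"pk":[2,{"d":92,"i":74,"pg":79},90],"q":[{"anu":30,"icb":96,"jhd":60,"k":69,"ptw":3},{"bmn":53,"sqn":38},[34,49,87],{"bkp":15,"c":88,"lex":94}]}
After op 13 (replace /m/1 60): {"dp":{"c":{"f":31,"l":12,"s":26},"dxh":48,"lya":{"l":41,"lyy":12},"v":[2,43,9]},"m":[{"brb":74,"qr":6},60],"pk":[2,{"d":92,"i":74,"pg":79},90],"q":[{"anu":30,"icb":96,"jhd":60,"k":69,"ptw":3},{"bmn":53,"sqn":38},[34,49,87],{"bkp":15,"c":88,"lex":94}]}
After op 14 (replace /q/0/jhd 28): {"dp":{"c":{"f":31,"l":12,"s":26},"dxh":48,"lya":{"l":41,"lyy":12},"v":[2,43,9]},"m":[{"brb":74,"qr":6},60],"pk":[2,{"d":92,"i":74,"pg":79},90],"q":[{"anu":30,"icb":96,"jhd":28,"k":69,"ptw":3},{"bmn":53,"sqn":38},[34,49,87],{"bkp":15,"c":88,"lex":94}]}
After op 15 (remove /dp/c/l): {"dp":{"c":{"f":31,"s":26},"dxh":48,"lya":{"l":41,"lyy":12},"v":[2,43,9]},"m":[{"brb":74,"qr":6},60],"pk":[2,{"d":92,"i":74,"pg":79},90],"q":[{"anu":30,"icb":96,"jhd":28,"k":69,"ptw":3},{"bmn":53,"sqn":38},[34,49,87],{"bkp":15,"c":88,"lex":94}]}
After op 16 (replace /q/1 4): {"dp":{"c":{"f":31,"s":26},"dxh":48,"lya":{"l":41,"lyy":12},"v":[2,43,9]},"m":[{"brb":74,"qr":6},60],"pk":[2,{"d":92,"i":74,"pg":79},90],"q":[{"anu":30,"icb":96,"jhd":28,"k":69,"ptw":3},4,[34,49,87],{"bkp":15,"c":88,"lex":94}]}
After op 17 (replace /dp/v 87): {"dp":{"c":{"f":31,"s":26},"dxh":48,"lya":{"l":41,"lyy":12},"v":87},"m":[{"brb":74,"qr":6},60],"pk":[2,{"d":92,"i":74,"pg":79},90],"q":[{"anu":30,"icb":96,"jhd":28,"k":69,"ptw":3},4,[34,49,87],{"bkp":15,"c":88,"lex":94}]}
After op 18 (add /m/0/brb 78): {"dp":{"c":{"f":31,"s":26},"dxh":48,"lya":{"l":41,"lyy":12},"v":87},"m":[{"brb":78,"qr":6},60],"pk":[2,{"d":92,"i":74,"pg":79},90],"q":[{"anu":30,"icb":96,"jhd":28,"k":69,"ptw":3},4,[34,49,87],{"bkp":15,"c":88,"lex":94}]}
After op 19 (remove /dp/v): {"dp":{"c":{"f":31,"s":26},"dxh":48,"lya":{"l":41,"lyy":12}},"m":[{"brb":78,"qr":6},60],"pk":[2,{"d":92,"i":74,"pg":79},90],"q":[{"anu":30,"icb":96,"jhd":28,"k":69,"ptw":3},4,[34,49,87],{"bkp":15,"c":88,"lex":94}]}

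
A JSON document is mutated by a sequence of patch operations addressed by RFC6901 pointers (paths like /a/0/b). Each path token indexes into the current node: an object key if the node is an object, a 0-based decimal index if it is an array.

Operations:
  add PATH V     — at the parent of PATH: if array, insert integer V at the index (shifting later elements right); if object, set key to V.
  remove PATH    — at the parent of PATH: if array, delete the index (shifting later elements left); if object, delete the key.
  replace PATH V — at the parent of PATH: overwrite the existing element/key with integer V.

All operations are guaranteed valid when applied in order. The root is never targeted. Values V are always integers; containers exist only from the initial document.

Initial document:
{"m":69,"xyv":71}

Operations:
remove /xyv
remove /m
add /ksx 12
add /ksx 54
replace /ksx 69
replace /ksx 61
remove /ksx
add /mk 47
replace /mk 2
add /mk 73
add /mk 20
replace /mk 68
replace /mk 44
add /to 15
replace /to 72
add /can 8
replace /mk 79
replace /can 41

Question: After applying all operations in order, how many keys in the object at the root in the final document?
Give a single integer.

After op 1 (remove /xyv): {"m":69}
After op 2 (remove /m): {}
After op 3 (add /ksx 12): {"ksx":12}
After op 4 (add /ksx 54): {"ksx":54}
After op 5 (replace /ksx 69): {"ksx":69}
After op 6 (replace /ksx 61): {"ksx":61}
After op 7 (remove /ksx): {}
After op 8 (add /mk 47): {"mk":47}
After op 9 (replace /mk 2): {"mk":2}
After op 10 (add /mk 73): {"mk":73}
After op 11 (add /mk 20): {"mk":20}
After op 12 (replace /mk 68): {"mk":68}
After op 13 (replace /mk 44): {"mk":44}
After op 14 (add /to 15): {"mk":44,"to":15}
After op 15 (replace /to 72): {"mk":44,"to":72}
After op 16 (add /can 8): {"can":8,"mk":44,"to":72}
After op 17 (replace /mk 79): {"can":8,"mk":79,"to":72}
After op 18 (replace /can 41): {"can":41,"mk":79,"to":72}
Size at the root: 3

Answer: 3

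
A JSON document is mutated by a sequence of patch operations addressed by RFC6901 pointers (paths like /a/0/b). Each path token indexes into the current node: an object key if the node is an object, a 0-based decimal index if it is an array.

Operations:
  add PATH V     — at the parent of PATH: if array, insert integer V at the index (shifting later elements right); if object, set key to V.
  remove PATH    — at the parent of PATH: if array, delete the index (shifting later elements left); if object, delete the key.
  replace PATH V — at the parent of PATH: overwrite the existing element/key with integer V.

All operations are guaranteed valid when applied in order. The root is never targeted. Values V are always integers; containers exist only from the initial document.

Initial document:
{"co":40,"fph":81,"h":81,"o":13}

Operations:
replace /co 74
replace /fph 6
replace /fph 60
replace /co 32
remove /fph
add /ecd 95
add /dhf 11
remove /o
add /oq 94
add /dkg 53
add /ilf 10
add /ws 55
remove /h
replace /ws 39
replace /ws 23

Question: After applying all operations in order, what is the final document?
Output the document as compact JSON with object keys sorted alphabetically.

After op 1 (replace /co 74): {"co":74,"fph":81,"h":81,"o":13}
After op 2 (replace /fph 6): {"co":74,"fph":6,"h":81,"o":13}
After op 3 (replace /fph 60): {"co":74,"fph":60,"h":81,"o":13}
After op 4 (replace /co 32): {"co":32,"fph":60,"h":81,"o":13}
After op 5 (remove /fph): {"co":32,"h":81,"o":13}
After op 6 (add /ecd 95): {"co":32,"ecd":95,"h":81,"o":13}
After op 7 (add /dhf 11): {"co":32,"dhf":11,"ecd":95,"h":81,"o":13}
After op 8 (remove /o): {"co":32,"dhf":11,"ecd":95,"h":81}
After op 9 (add /oq 94): {"co":32,"dhf":11,"ecd":95,"h":81,"oq":94}
After op 10 (add /dkg 53): {"co":32,"dhf":11,"dkg":53,"ecd":95,"h":81,"oq":94}
After op 11 (add /ilf 10): {"co":32,"dhf":11,"dkg":53,"ecd":95,"h":81,"ilf":10,"oq":94}
After op 12 (add /ws 55): {"co":32,"dhf":11,"dkg":53,"ecd":95,"h":81,"ilf":10,"oq":94,"ws":55}
After op 13 (remove /h): {"co":32,"dhf":11,"dkg":53,"ecd":95,"ilf":10,"oq":94,"ws":55}
After op 14 (replace /ws 39): {"co":32,"dhf":11,"dkg":53,"ecd":95,"ilf":10,"oq":94,"ws":39}
After op 15 (replace /ws 23): {"co":32,"dhf":11,"dkg":53,"ecd":95,"ilf":10,"oq":94,"ws":23}

Answer: {"co":32,"dhf":11,"dkg":53,"ecd":95,"ilf":10,"oq":94,"ws":23}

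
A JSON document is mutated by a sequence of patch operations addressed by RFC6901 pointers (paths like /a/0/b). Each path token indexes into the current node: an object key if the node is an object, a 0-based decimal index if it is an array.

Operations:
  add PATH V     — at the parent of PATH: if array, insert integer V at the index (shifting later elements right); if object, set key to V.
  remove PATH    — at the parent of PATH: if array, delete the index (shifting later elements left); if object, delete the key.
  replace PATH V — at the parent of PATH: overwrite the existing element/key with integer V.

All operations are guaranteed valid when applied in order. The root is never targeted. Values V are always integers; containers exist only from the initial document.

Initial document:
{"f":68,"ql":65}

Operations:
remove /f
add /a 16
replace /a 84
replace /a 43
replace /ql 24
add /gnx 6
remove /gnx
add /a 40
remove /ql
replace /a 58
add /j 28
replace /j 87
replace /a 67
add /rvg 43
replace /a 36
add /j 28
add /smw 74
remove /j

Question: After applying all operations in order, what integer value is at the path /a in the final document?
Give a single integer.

After op 1 (remove /f): {"ql":65}
After op 2 (add /a 16): {"a":16,"ql":65}
After op 3 (replace /a 84): {"a":84,"ql":65}
After op 4 (replace /a 43): {"a":43,"ql":65}
After op 5 (replace /ql 24): {"a":43,"ql":24}
After op 6 (add /gnx 6): {"a":43,"gnx":6,"ql":24}
After op 7 (remove /gnx): {"a":43,"ql":24}
After op 8 (add /a 40): {"a":40,"ql":24}
After op 9 (remove /ql): {"a":40}
After op 10 (replace /a 58): {"a":58}
After op 11 (add /j 28): {"a":58,"j":28}
After op 12 (replace /j 87): {"a":58,"j":87}
After op 13 (replace /a 67): {"a":67,"j":87}
After op 14 (add /rvg 43): {"a":67,"j":87,"rvg":43}
After op 15 (replace /a 36): {"a":36,"j":87,"rvg":43}
After op 16 (add /j 28): {"a":36,"j":28,"rvg":43}
After op 17 (add /smw 74): {"a":36,"j":28,"rvg":43,"smw":74}
After op 18 (remove /j): {"a":36,"rvg":43,"smw":74}
Value at /a: 36

Answer: 36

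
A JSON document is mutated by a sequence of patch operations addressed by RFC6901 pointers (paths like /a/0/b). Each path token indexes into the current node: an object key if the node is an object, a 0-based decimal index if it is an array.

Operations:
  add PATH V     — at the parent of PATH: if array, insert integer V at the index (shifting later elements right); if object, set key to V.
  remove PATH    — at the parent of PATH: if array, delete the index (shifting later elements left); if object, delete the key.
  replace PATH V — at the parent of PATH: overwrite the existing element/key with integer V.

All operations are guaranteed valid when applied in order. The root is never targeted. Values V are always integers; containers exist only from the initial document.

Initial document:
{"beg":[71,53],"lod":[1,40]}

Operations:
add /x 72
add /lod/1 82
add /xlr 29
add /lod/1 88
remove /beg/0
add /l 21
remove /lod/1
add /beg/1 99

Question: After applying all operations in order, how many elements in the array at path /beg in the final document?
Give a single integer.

After op 1 (add /x 72): {"beg":[71,53],"lod":[1,40],"x":72}
After op 2 (add /lod/1 82): {"beg":[71,53],"lod":[1,82,40],"x":72}
After op 3 (add /xlr 29): {"beg":[71,53],"lod":[1,82,40],"x":72,"xlr":29}
After op 4 (add /lod/1 88): {"beg":[71,53],"lod":[1,88,82,40],"x":72,"xlr":29}
After op 5 (remove /beg/0): {"beg":[53],"lod":[1,88,82,40],"x":72,"xlr":29}
After op 6 (add /l 21): {"beg":[53],"l":21,"lod":[1,88,82,40],"x":72,"xlr":29}
After op 7 (remove /lod/1): {"beg":[53],"l":21,"lod":[1,82,40],"x":72,"xlr":29}
After op 8 (add /beg/1 99): {"beg":[53,99],"l":21,"lod":[1,82,40],"x":72,"xlr":29}
Size at path /beg: 2

Answer: 2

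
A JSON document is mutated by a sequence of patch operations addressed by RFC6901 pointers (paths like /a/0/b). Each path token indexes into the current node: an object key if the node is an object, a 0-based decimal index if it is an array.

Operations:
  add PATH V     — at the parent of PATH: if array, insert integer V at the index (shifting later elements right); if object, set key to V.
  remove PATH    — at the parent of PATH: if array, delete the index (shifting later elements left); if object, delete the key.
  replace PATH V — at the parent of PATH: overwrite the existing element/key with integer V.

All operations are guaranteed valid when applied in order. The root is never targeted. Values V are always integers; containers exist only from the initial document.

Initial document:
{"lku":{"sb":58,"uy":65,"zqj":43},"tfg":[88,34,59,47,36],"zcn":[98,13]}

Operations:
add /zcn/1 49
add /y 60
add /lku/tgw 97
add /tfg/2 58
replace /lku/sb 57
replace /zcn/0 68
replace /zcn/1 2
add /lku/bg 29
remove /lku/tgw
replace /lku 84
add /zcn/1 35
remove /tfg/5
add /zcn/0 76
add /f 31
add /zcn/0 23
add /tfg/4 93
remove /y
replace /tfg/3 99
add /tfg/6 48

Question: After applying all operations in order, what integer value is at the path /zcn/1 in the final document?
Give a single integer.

After op 1 (add /zcn/1 49): {"lku":{"sb":58,"uy":65,"zqj":43},"tfg":[88,34,59,47,36],"zcn":[98,49,13]}
After op 2 (add /y 60): {"lku":{"sb":58,"uy":65,"zqj":43},"tfg":[88,34,59,47,36],"y":60,"zcn":[98,49,13]}
After op 3 (add /lku/tgw 97): {"lku":{"sb":58,"tgw":97,"uy":65,"zqj":43},"tfg":[88,34,59,47,36],"y":60,"zcn":[98,49,13]}
After op 4 (add /tfg/2 58): {"lku":{"sb":58,"tgw":97,"uy":65,"zqj":43},"tfg":[88,34,58,59,47,36],"y":60,"zcn":[98,49,13]}
After op 5 (replace /lku/sb 57): {"lku":{"sb":57,"tgw":97,"uy":65,"zqj":43},"tfg":[88,34,58,59,47,36],"y":60,"zcn":[98,49,13]}
After op 6 (replace /zcn/0 68): {"lku":{"sb":57,"tgw":97,"uy":65,"zqj":43},"tfg":[88,34,58,59,47,36],"y":60,"zcn":[68,49,13]}
After op 7 (replace /zcn/1 2): {"lku":{"sb":57,"tgw":97,"uy":65,"zqj":43},"tfg":[88,34,58,59,47,36],"y":60,"zcn":[68,2,13]}
After op 8 (add /lku/bg 29): {"lku":{"bg":29,"sb":57,"tgw":97,"uy":65,"zqj":43},"tfg":[88,34,58,59,47,36],"y":60,"zcn":[68,2,13]}
After op 9 (remove /lku/tgw): {"lku":{"bg":29,"sb":57,"uy":65,"zqj":43},"tfg":[88,34,58,59,47,36],"y":60,"zcn":[68,2,13]}
After op 10 (replace /lku 84): {"lku":84,"tfg":[88,34,58,59,47,36],"y":60,"zcn":[68,2,13]}
After op 11 (add /zcn/1 35): {"lku":84,"tfg":[88,34,58,59,47,36],"y":60,"zcn":[68,35,2,13]}
After op 12 (remove /tfg/5): {"lku":84,"tfg":[88,34,58,59,47],"y":60,"zcn":[68,35,2,13]}
After op 13 (add /zcn/0 76): {"lku":84,"tfg":[88,34,58,59,47],"y":60,"zcn":[76,68,35,2,13]}
After op 14 (add /f 31): {"f":31,"lku":84,"tfg":[88,34,58,59,47],"y":60,"zcn":[76,68,35,2,13]}
After op 15 (add /zcn/0 23): {"f":31,"lku":84,"tfg":[88,34,58,59,47],"y":60,"zcn":[23,76,68,35,2,13]}
After op 16 (add /tfg/4 93): {"f":31,"lku":84,"tfg":[88,34,58,59,93,47],"y":60,"zcn":[23,76,68,35,2,13]}
After op 17 (remove /y): {"f":31,"lku":84,"tfg":[88,34,58,59,93,47],"zcn":[23,76,68,35,2,13]}
After op 18 (replace /tfg/3 99): {"f":31,"lku":84,"tfg":[88,34,58,99,93,47],"zcn":[23,76,68,35,2,13]}
After op 19 (add /tfg/6 48): {"f":31,"lku":84,"tfg":[88,34,58,99,93,47,48],"zcn":[23,76,68,35,2,13]}
Value at /zcn/1: 76

Answer: 76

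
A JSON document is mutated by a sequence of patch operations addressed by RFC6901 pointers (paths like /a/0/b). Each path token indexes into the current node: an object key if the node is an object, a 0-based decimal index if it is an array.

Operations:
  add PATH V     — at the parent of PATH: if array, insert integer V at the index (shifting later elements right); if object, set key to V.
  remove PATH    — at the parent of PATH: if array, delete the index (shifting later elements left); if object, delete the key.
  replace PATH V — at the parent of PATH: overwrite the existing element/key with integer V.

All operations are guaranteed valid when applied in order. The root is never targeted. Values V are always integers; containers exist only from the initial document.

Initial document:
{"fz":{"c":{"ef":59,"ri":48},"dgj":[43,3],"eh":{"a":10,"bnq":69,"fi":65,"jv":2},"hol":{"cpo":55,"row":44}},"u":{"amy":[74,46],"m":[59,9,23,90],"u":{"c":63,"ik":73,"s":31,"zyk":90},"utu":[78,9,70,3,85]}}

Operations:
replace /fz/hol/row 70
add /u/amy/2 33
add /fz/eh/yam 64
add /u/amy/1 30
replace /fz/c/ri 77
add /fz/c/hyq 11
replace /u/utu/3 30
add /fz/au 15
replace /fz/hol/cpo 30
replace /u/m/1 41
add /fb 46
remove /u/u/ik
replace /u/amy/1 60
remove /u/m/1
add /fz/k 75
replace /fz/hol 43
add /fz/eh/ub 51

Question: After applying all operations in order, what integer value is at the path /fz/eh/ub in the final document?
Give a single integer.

After op 1 (replace /fz/hol/row 70): {"fz":{"c":{"ef":59,"ri":48},"dgj":[43,3],"eh":{"a":10,"bnq":69,"fi":65,"jv":2},"hol":{"cpo":55,"row":70}},"u":{"amy":[74,46],"m":[59,9,23,90],"u":{"c":63,"ik":73,"s":31,"zyk":90},"utu":[78,9,70,3,85]}}
After op 2 (add /u/amy/2 33): {"fz":{"c":{"ef":59,"ri":48},"dgj":[43,3],"eh":{"a":10,"bnq":69,"fi":65,"jv":2},"hol":{"cpo":55,"row":70}},"u":{"amy":[74,46,33],"m":[59,9,23,90],"u":{"c":63,"ik":73,"s":31,"zyk":90},"utu":[78,9,70,3,85]}}
After op 3 (add /fz/eh/yam 64): {"fz":{"c":{"ef":59,"ri":48},"dgj":[43,3],"eh":{"a":10,"bnq":69,"fi":65,"jv":2,"yam":64},"hol":{"cpo":55,"row":70}},"u":{"amy":[74,46,33],"m":[59,9,23,90],"u":{"c":63,"ik":73,"s":31,"zyk":90},"utu":[78,9,70,3,85]}}
After op 4 (add /u/amy/1 30): {"fz":{"c":{"ef":59,"ri":48},"dgj":[43,3],"eh":{"a":10,"bnq":69,"fi":65,"jv":2,"yam":64},"hol":{"cpo":55,"row":70}},"u":{"amy":[74,30,46,33],"m":[59,9,23,90],"u":{"c":63,"ik":73,"s":31,"zyk":90},"utu":[78,9,70,3,85]}}
After op 5 (replace /fz/c/ri 77): {"fz":{"c":{"ef":59,"ri":77},"dgj":[43,3],"eh":{"a":10,"bnq":69,"fi":65,"jv":2,"yam":64},"hol":{"cpo":55,"row":70}},"u":{"amy":[74,30,46,33],"m":[59,9,23,90],"u":{"c":63,"ik":73,"s":31,"zyk":90},"utu":[78,9,70,3,85]}}
After op 6 (add /fz/c/hyq 11): {"fz":{"c":{"ef":59,"hyq":11,"ri":77},"dgj":[43,3],"eh":{"a":10,"bnq":69,"fi":65,"jv":2,"yam":64},"hol":{"cpo":55,"row":70}},"u":{"amy":[74,30,46,33],"m":[59,9,23,90],"u":{"c":63,"ik":73,"s":31,"zyk":90},"utu":[78,9,70,3,85]}}
After op 7 (replace /u/utu/3 30): {"fz":{"c":{"ef":59,"hyq":11,"ri":77},"dgj":[43,3],"eh":{"a":10,"bnq":69,"fi":65,"jv":2,"yam":64},"hol":{"cpo":55,"row":70}},"u":{"amy":[74,30,46,33],"m":[59,9,23,90],"u":{"c":63,"ik":73,"s":31,"zyk":90},"utu":[78,9,70,30,85]}}
After op 8 (add /fz/au 15): {"fz":{"au":15,"c":{"ef":59,"hyq":11,"ri":77},"dgj":[43,3],"eh":{"a":10,"bnq":69,"fi":65,"jv":2,"yam":64},"hol":{"cpo":55,"row":70}},"u":{"amy":[74,30,46,33],"m":[59,9,23,90],"u":{"c":63,"ik":73,"s":31,"zyk":90},"utu":[78,9,70,30,85]}}
After op 9 (replace /fz/hol/cpo 30): {"fz":{"au":15,"c":{"ef":59,"hyq":11,"ri":77},"dgj":[43,3],"eh":{"a":10,"bnq":69,"fi":65,"jv":2,"yam":64},"hol":{"cpo":30,"row":70}},"u":{"amy":[74,30,46,33],"m":[59,9,23,90],"u":{"c":63,"ik":73,"s":31,"zyk":90},"utu":[78,9,70,30,85]}}
After op 10 (replace /u/m/1 41): {"fz":{"au":15,"c":{"ef":59,"hyq":11,"ri":77},"dgj":[43,3],"eh":{"a":10,"bnq":69,"fi":65,"jv":2,"yam":64},"hol":{"cpo":30,"row":70}},"u":{"amy":[74,30,46,33],"m":[59,41,23,90],"u":{"c":63,"ik":73,"s":31,"zyk":90},"utu":[78,9,70,30,85]}}
After op 11 (add /fb 46): {"fb":46,"fz":{"au":15,"c":{"ef":59,"hyq":11,"ri":77},"dgj":[43,3],"eh":{"a":10,"bnq":69,"fi":65,"jv":2,"yam":64},"hol":{"cpo":30,"row":70}},"u":{"amy":[74,30,46,33],"m":[59,41,23,90],"u":{"c":63,"ik":73,"s":31,"zyk":90},"utu":[78,9,70,30,85]}}
After op 12 (remove /u/u/ik): {"fb":46,"fz":{"au":15,"c":{"ef":59,"hyq":11,"ri":77},"dgj":[43,3],"eh":{"a":10,"bnq":69,"fi":65,"jv":2,"yam":64},"hol":{"cpo":30,"row":70}},"u":{"amy":[74,30,46,33],"m":[59,41,23,90],"u":{"c":63,"s":31,"zyk":90},"utu":[78,9,70,30,85]}}
After op 13 (replace /u/amy/1 60): {"fb":46,"fz":{"au":15,"c":{"ef":59,"hyq":11,"ri":77},"dgj":[43,3],"eh":{"a":10,"bnq":69,"fi":65,"jv":2,"yam":64},"hol":{"cpo":30,"row":70}},"u":{"amy":[74,60,46,33],"m":[59,41,23,90],"u":{"c":63,"s":31,"zyk":90},"utu":[78,9,70,30,85]}}
After op 14 (remove /u/m/1): {"fb":46,"fz":{"au":15,"c":{"ef":59,"hyq":11,"ri":77},"dgj":[43,3],"eh":{"a":10,"bnq":69,"fi":65,"jv":2,"yam":64},"hol":{"cpo":30,"row":70}},"u":{"amy":[74,60,46,33],"m":[59,23,90],"u":{"c":63,"s":31,"zyk":90},"utu":[78,9,70,30,85]}}
After op 15 (add /fz/k 75): {"fb":46,"fz":{"au":15,"c":{"ef":59,"hyq":11,"ri":77},"dgj":[43,3],"eh":{"a":10,"bnq":69,"fi":65,"jv":2,"yam":64},"hol":{"cpo":30,"row":70},"k":75},"u":{"amy":[74,60,46,33],"m":[59,23,90],"u":{"c":63,"s":31,"zyk":90},"utu":[78,9,70,30,85]}}
After op 16 (replace /fz/hol 43): {"fb":46,"fz":{"au":15,"c":{"ef":59,"hyq":11,"ri":77},"dgj":[43,3],"eh":{"a":10,"bnq":69,"fi":65,"jv":2,"yam":64},"hol":43,"k":75},"u":{"amy":[74,60,46,33],"m":[59,23,90],"u":{"c":63,"s":31,"zyk":90},"utu":[78,9,70,30,85]}}
After op 17 (add /fz/eh/ub 51): {"fb":46,"fz":{"au":15,"c":{"ef":59,"hyq":11,"ri":77},"dgj":[43,3],"eh":{"a":10,"bnq":69,"fi":65,"jv":2,"ub":51,"yam":64},"hol":43,"k":75},"u":{"amy":[74,60,46,33],"m":[59,23,90],"u":{"c":63,"s":31,"zyk":90},"utu":[78,9,70,30,85]}}
Value at /fz/eh/ub: 51

Answer: 51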